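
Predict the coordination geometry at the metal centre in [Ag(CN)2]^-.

linear

Ligand charges: each cyanide is −1. With an overall charge of −1 the silver centre must be in the +1 oxidation state.
Ag sits in group 11, so the d-electron count is 11 − 1 = 10.
With 2 monodentate ligands the coordination number is 2.
A d¹⁰ ion with only two ligands adopts a linear arrangement (sp hybridisation; no CFSE preference).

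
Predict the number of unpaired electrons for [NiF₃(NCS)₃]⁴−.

Each fluoride is −1; each isothiocyanate is −1; balancing the −4 overall charge requires Ni(II).
Nickel is a group-10 element; Ni(II) is therefore d⁸.
In an octahedral field the d⁸ configuration is t₂g⁶e_g² (only one arrangement possible), giving 2 unpaired electrons.

2 unpaired electrons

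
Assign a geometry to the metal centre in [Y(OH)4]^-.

Summing ligand charges against the −1 overall charge gives an oxidation state of +3 for yttrium.
Yttrium is a group-3 element; Y(III) is therefore d⁰.
Coordination number: 4.
A d⁰ ion has no crystal-field stabilisation preference between square planar and tetrahedral, so four ligands adopt the sterically favoured tetrahedral geometry.

tetrahedral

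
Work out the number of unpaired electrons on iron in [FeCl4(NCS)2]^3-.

Ligand charges: each chloride is −1; each isothiocyanate is −1. With an overall charge of −3 the iron centre must be in the +3 oxidation state.
Fe sits in group 8, so the d-electron count is 8 − 3 = 5.
The spin state decides the count: Chloride and isothiocyanate are weak-field ligands for a first-row metal, so the complex is high-spin.
An octahedral high-spin d⁵ ion is t₂g³e_g², giving 5 unpaired electrons.

5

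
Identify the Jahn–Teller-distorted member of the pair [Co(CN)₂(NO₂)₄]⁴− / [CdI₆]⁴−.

[Co(CN)₂(NO₂)₄]⁴−

[Co(CN)₂(NO₂)₄]⁴−: Summing ligand charges against the −4 overall charge gives an oxidation state of +2 for cobalt. Group 9 minus oxidation state 2 gives a d⁷ configuration. Cyanide and nitro (N-bound nitrite) are strong-field ligands (high in the spectrochemical series) for a first-row metal, so the complex is low-spin. The t₂g⁶e_g¹ (low-spin) configuration has an unevenly filled e_g set; the Jahn–Teller theorem predicts a tetragonal distortion (typically axial elongation) to lift the degeneracy.
[CdI₆]⁴−: Ligand charges: each iodide is −1. With an overall charge of −4 the cadmium centre must be in the +2 oxidation state. Cadmium is a group-12 element; Cd(II) is therefore d¹⁰. The d¹⁰ configuration leaves the e_g set evenly filled (or empty) — no strong Jahn–Teller driving force.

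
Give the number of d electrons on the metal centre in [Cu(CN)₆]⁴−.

d⁹

Ligand charges: each cyanide is −1. With an overall charge of −4 the copper centre must be in the +2 oxidation state.
Group 11 minus oxidation state 2 gives a d⁹ configuration.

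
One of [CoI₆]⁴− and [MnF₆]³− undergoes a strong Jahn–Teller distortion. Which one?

[CoI₆]⁴−: Summing ligand charges against the −4 overall charge gives an oxidation state of +2 for cobalt. Group 9 minus oxidation state 2 gives a d⁷ configuration. Iodide is a weak-field ligand for a first-row metal, so the complex is high-spin. The d⁷ configuration leaves the e_g set evenly filled (or empty) — no strong Jahn–Teller driving force.
[MnF₆]³−: Summing ligand charges against the −3 overall charge gives an oxidation state of +3 for manganese. Group 7 minus oxidation state 3 gives a d⁴ configuration. Fluoride is a weak-field ligand for a first-row metal, so the complex is high-spin. The t₂g³e_g¹ (high-spin) configuration has an unevenly filled e_g set; the Jahn–Teller theorem predicts a tetragonal distortion (typically axial elongation) to lift the degeneracy.

[MnF₆]³−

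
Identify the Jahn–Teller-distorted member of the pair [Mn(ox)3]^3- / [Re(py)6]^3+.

[Mn(ox)3]^3-

[Mn(ox)3]^3-: Each oxalate is −2; balancing the −3 overall charge requires Mn(III). Manganese is a group-7 element; Mn(III) is therefore d⁴. Oxalate is a weak-field ligand for a first-row metal, so the complex is high-spin. The t₂g³e_g¹ (high-spin) configuration has an unevenly filled e_g set; the Jahn–Teller theorem predicts a tetragonal distortion (typically axial elongation) to lift the degeneracy.
[Re(py)6]^3+: Summing ligand charges against the +3 overall charge gives an oxidation state of +3 for rhenium. Re sits in group 7, so the d-electron count is 7 − 3 = 4. A 5d ion has a large Δₒ and is invariably low-spin. The d⁴ configuration leaves the e_g set evenly filled (or empty) — no strong Jahn–Teller driving force.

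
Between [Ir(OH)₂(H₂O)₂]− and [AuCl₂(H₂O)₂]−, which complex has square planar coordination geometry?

For [Ir(OH)₂(H₂O)₂]−: Summing ligand charges against the −1 overall charge gives an oxidation state of +1 for iridium. Ir sits in group 9, so the d-electron count is 9 − 1 = 8. A 5d d⁸ ion has a large crystal-field splitting; square planar leaves the high-energy d_{x²−y²} orbital empty and maximises CFSE. → square planar.
For [AuCl₂(H₂O)₂]−: Each chloride is −1; water is neutral; balancing the −1 overall charge requires Au(I). Au sits in group 11, so the d-electron count is 11 − 1 = 10. A d¹⁰ ion has no crystal-field stabilisation preference between square planar and tetrahedral, so four ligands adopt the sterically favoured tetrahedral geometry. → tetrahedral.

[Ir(OH)₂(H₂O)₂]−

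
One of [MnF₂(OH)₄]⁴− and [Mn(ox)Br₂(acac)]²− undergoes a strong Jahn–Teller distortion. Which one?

[Mn(ox)Br₂(acac)]²−

[MnF₂(OH)₄]⁴−: Ligand charges: each fluoride is −1; each hydroxide is −1. With an overall charge of −4 the manganese centre must be in the +2 oxidation state. Mn sits in group 7, so the d-electron count is 7 − 2 = 5. Fluoride and hydroxide are weak-field ligands for a first-row metal, so the complex is high-spin. The d⁵ configuration leaves the e_g set evenly filled (or empty) — no strong Jahn–Teller driving force.
[Mn(ox)Br₂(acac)]²−: Each oxalate is −2; each bromide is −1; each acetylacetonate is −1; balancing the −2 overall charge requires Mn(III). Manganese is a group-7 element; Mn(III) is therefore d⁴. Acetylacetonate, bromide, and oxalate are weak-field ligands for a first-row metal, so the complex is high-spin. The t₂g³e_g¹ (high-spin) configuration has an unevenly filled e_g set; the Jahn–Teller theorem predicts a tetragonal distortion (typically axial elongation) to lift the degeneracy.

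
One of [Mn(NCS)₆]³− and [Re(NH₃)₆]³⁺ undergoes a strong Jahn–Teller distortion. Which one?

[Mn(NCS)₆]³−

[Mn(NCS)₆]³−: Summing ligand charges against the −3 overall charge gives an oxidation state of +3 for manganese. Mn sits in group 7, so the d-electron count is 7 − 3 = 4. Isothiocyanate is a weak-field ligand for a first-row metal, so the complex is high-spin. The t₂g³e_g¹ (high-spin) configuration has an unevenly filled e_g set; the Jahn–Teller theorem predicts a tetragonal distortion (typically axial elongation) to lift the degeneracy.
[Re(NH₃)₆]³⁺: Ammonia is neutral; balancing the +3 overall charge requires Re(III). Group 7 minus oxidation state 3 gives a d⁴ configuration. A 5d ion has a large Δₒ and is invariably low-spin. The d⁴ configuration leaves the e_g set evenly filled (or empty) — no strong Jahn–Teller driving force.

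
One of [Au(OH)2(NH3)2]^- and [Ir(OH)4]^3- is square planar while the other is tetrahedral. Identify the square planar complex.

[Ir(OH)4]^3-

For [Au(OH)2(NH3)2]^-: Ligand charges: each hydroxide is −1; ammonia is neutral. With an overall charge of −1 the gold centre must be in the +1 oxidation state. Au sits in group 11, so the d-electron count is 11 − 1 = 10. A d¹⁰ ion has no crystal-field stabilisation preference between square planar and tetrahedral, so four ligands adopt the sterically favoured tetrahedral geometry. → tetrahedral.
For [Ir(OH)4]^3-: Each hydroxide is −1; balancing the −3 overall charge requires Ir(I). Group 9 minus oxidation state 1 gives a d⁸ configuration. A 5d d⁸ ion has a large crystal-field splitting; square planar leaves the high-energy d_{x²−y²} orbital empty and maximises CFSE. → square planar.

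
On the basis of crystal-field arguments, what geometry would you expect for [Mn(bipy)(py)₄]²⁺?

Ligand charges: 2,2′-bipyridine is neutral; pyridine is neutral. With an overall charge of +2 the manganese centre must be in the +2 oxidation state.
Group 7 minus oxidation state 2 gives a d⁵ configuration.
Counting donor atoms: 1×2,2′-bipyridine (bidentate) → 2 donors; 4×pyridine (monodentate) → 4 donors. Coordination number = 6.
Six donors around a single metal centre give an octahedral coordination sphere.

octahedral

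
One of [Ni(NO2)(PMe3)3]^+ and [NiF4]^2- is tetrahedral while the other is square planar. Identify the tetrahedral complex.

For [Ni(NO2)(PMe3)3]^+: Each nitro (N-bound nitrite) is −1; trimethylphosphine is neutral; balancing the +1 overall charge requires Ni(II). Ni sits in group 10, so the d-electron count is 10 − 2 = 8. Nitro (N-bound nitrite) and trimethylphosphine are strong-field ligands (high in the spectrochemical series). A 3d d⁸ ion with strong-field ligands gains enough CFSE to favour square planar over tetrahedral. → square planar.
For [NiF4]^2-: Ligand charges: each fluoride is −1. With an overall charge of −2 the nickel centre must be in the +2 oxidation state. Nickel is a group-10 element; Ni(II) is therefore d⁸. Fluoride is a weak-field ligand. With weak-field ligands the CFSE gain from square planar is small, so a 3d d⁸ ion takes the sterically preferred tetrahedral geometry. → tetrahedral.

[NiF4]^2-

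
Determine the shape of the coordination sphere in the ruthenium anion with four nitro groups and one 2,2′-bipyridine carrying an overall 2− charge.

octahedral

Summing ligand charges against the −2 overall charge gives an oxidation state of +2 for ruthenium.
Ruthenium is a group-8 element; Ru(II) is therefore d⁶.
Counting donor atoms: 4×nitro (N-bound nitrite) (monodentate) → 4 donors; 1×2,2′-bipyridine (bidentate) → 2 donors. Coordination number = 6.
Six donors around a single metal centre give an octahedral coordination sphere.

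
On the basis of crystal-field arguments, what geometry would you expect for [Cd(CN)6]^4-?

octahedral

Each cyanide is −1; balancing the −4 overall charge requires Cd(II).
Cadmium is a group-12 element; Cd(II) is therefore d¹⁰.
Coordination number: 6.
Six donors around a single metal centre give an octahedral coordination sphere.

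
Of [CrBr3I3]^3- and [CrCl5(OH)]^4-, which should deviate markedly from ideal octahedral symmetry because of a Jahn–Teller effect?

[CrBr3I3]^3-: Summing ligand charges against the −3 overall charge gives an oxidation state of +3 for chromium. Group 6 minus oxidation state 3 gives a d³ configuration. The d³ configuration leaves the e_g set evenly filled (or empty) — no strong Jahn–Teller driving force.
[CrCl5(OH)]^4-: Ligand charges: each chloride is −1; each hydroxide is −1. With an overall charge of −4 the chromium centre must be in the +2 oxidation state. Cr sits in group 6, so the d-electron count is 6 − 2 = 4. Chloride and hydroxide are weak-field ligands for a first-row metal, so the complex is high-spin. The t₂g³e_g¹ (high-spin) configuration has an unevenly filled e_g set; the Jahn–Teller theorem predicts a tetragonal distortion (typically axial elongation) to lift the degeneracy.

[CrCl5(OH)]^4-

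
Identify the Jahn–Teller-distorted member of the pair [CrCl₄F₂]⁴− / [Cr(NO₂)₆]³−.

[CrCl₄F₂]⁴−: Each chloride is −1; each fluoride is −1; balancing the −4 overall charge requires Cr(II). Cr sits in group 6, so the d-electron count is 6 − 2 = 4. Chloride and fluoride are weak-field ligands for a first-row metal, so the complex is high-spin. The t₂g³e_g¹ (high-spin) configuration has an unevenly filled e_g set; the Jahn–Teller theorem predicts a tetragonal distortion (typically axial elongation) to lift the degeneracy.
[Cr(NO₂)₆]³−: Ligand charges: each nitro (N-bound nitrite) is −1. With an overall charge of −3 the chromium centre must be in the +3 oxidation state. Cr sits in group 6, so the d-electron count is 6 − 3 = 3. The d³ configuration leaves the e_g set evenly filled (or empty) — no strong Jahn–Teller driving force.

[CrCl₄F₂]⁴−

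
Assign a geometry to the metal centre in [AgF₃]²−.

trigonal planar

Ligand charges: each fluoride is −1. With an overall charge of −2 the silver centre must be in the +1 oxidation state.
Ag sits in group 11, so the d-electron count is 11 − 1 = 10.
Coordination number: 3.
Three ligands around a d¹⁰ centre minimise repulsion in a trigonal-planar arrangement.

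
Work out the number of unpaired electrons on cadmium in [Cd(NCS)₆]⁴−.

0

Each isothiocyanate is −1; balancing the −4 overall charge requires Cd(II).
Group 12 minus oxidation state 2 gives a d¹⁰ configuration.
In an octahedral field the d¹⁰ configuration is t₂g⁶e_g⁴, giving 0 unpaired electrons.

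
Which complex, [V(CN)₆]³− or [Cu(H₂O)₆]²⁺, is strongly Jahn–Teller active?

[Cu(H₂O)₆]²⁺

[V(CN)₆]³−: Summing ligand charges against the −3 overall charge gives an oxidation state of +3 for vanadium. V sits in group 5, so the d-electron count is 5 − 3 = 2. The d² configuration leaves the e_g set evenly filled (or empty) — no strong Jahn–Teller driving force.
[Cu(H₂O)₆]²⁺: Summing ligand charges against the +2 overall charge gives an oxidation state of +2 for copper. Copper is a group-11 element; Cu(II) is therefore d⁹. The t₂g⁶e_g³ configuration has an unevenly filled e_g set; the Jahn–Teller theorem predicts a tetragonal distortion (typically axial elongation) to lift the degeneracy.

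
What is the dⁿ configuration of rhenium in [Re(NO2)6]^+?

d0

Each nitro (N-bound nitrite) is −1; balancing the +1 overall charge requires Re(VII).
Group 7 minus oxidation state 7 gives a d⁰ configuration.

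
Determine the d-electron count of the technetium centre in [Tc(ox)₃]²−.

d3

Ligand charges: each oxalate is −2. With an overall charge of −2 the technetium centre must be in the +4 oxidation state.
Tc sits in group 7, so the d-electron count is 7 − 4 = 3.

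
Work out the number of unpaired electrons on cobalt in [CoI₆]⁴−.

3 unpaired electrons

Ligand charges: each iodide is −1. With an overall charge of −4 the cobalt centre must be in the +2 oxidation state.
Group 9 minus oxidation state 2 gives a d⁷ configuration.
The spin state decides the count: Iodide is a weak-field ligand for a first-row metal, so the complex is high-spin.
An octahedral high-spin d⁷ ion is t₂g⁵e_g², giving 3 unpaired electrons.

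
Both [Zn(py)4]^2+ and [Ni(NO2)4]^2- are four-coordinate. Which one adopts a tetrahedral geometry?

For [Zn(py)4]^2+: Ligand charges: pyridine is neutral. With an overall charge of +2 the zinc centre must be in the +2 oxidation state. Zinc is a group-12 element; Zn(II) is therefore d¹⁰. A d¹⁰ ion has no crystal-field stabilisation preference between square planar and tetrahedral, so four ligands adopt the sterically favoured tetrahedral geometry. → tetrahedral.
For [Ni(NO2)4]^2-: Each nitro (N-bound nitrite) is −1; balancing the −2 overall charge requires Ni(II). Ni sits in group 10, so the d-electron count is 10 − 2 = 8. Nitro (N-bound nitrite) is a strong-field ligand (high in the spectrochemical series). A 3d d⁸ ion with strong-field ligands gains enough CFSE to favour square planar over tetrahedral. → square planar.

[Zn(py)4]^2+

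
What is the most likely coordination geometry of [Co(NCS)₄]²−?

tetrahedral

Summing ligand charges against the −2 overall charge gives an oxidation state of +2 for cobalt.
Group 9 minus oxidation state 2 gives a d⁷ configuration.
Coordination number: 4.
Isothiocyanate is a weak-field ligand.
For a high-spin 3d d⁷ ion with weak-field ligands the small Δₜ gives little square-planar CFSE advantage, so four ligands adopt the sterically favoured tetrahedral geometry.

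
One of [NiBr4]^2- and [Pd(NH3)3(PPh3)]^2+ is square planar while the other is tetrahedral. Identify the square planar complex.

For [NiBr4]^2-: Summing ligand charges against the −2 overall charge gives an oxidation state of +2 for nickel. Group 10 minus oxidation state 2 gives a d⁸ configuration. Bromide is a weak-field ligand. With weak-field ligands the CFSE gain from square planar is small, so a 3d d⁸ ion takes the sterically preferred tetrahedral geometry. → tetrahedral.
For [Pd(NH3)3(PPh3)]^2+: Ligand charges: ammonia is neutral; triphenylphosphine is neutral. With an overall charge of +2 the palladium centre must be in the +2 oxidation state. Pd sits in group 10, so the d-electron count is 10 − 2 = 8. A 4d d⁸ ion has a large crystal-field splitting; square planar leaves the high-energy d_{x²−y²} orbital empty and maximises CFSE. → square planar.

[Pd(NH3)3(PPh3)]^2+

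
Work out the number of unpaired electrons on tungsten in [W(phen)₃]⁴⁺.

2 unpaired electrons

Summing ligand charges against the +4 overall charge gives an oxidation state of +4 for tungsten.
Group 6 minus oxidation state 4 gives a d² configuration.
Counting donor atoms: 3×1,10-phenanthroline (bidentate) → 6 donors. Coordination number = 6.
In an octahedral field the d² configuration is t₂g²e_g⁰ (only one arrangement possible), giving 2 unpaired electrons.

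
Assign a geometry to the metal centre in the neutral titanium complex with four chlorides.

Ligand charges: each chloride is −1. With an overall charge of 0 the titanium centre must be in the +4 oxidation state.
Ti sits in group 4, so the d-electron count is 4 − 4 = 0.
With 4 monodentate ligands the coordination number is 4.
A d⁰ ion has no crystal-field stabilisation preference between square planar and tetrahedral, so four ligands adopt the sterically favoured tetrahedral geometry.

tetrahedral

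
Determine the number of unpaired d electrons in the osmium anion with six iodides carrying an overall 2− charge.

Each iodide is −1; balancing the −2 overall charge requires Os(IV).
Osmium is a group-8 element; Os(IV) is therefore d⁴.
The spin state decides the count: a 5d ion has a large Δₒ and is invariably low-spin.
An octahedral low-spin d⁴ ion is t₂g⁴e_g⁰, giving 2 unpaired electrons.

2 unpaired electrons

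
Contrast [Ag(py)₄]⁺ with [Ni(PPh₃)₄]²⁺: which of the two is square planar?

[Ni(PPh₃)₄]²⁺

For [Ag(py)₄]⁺: Ligand charges: pyridine is neutral. With an overall charge of +1 the silver centre must be in the +1 oxidation state. Ag sits in group 11, so the d-electron count is 11 − 1 = 10. A d¹⁰ ion has no crystal-field stabilisation preference between square planar and tetrahedral, so four ligands adopt the sterically favoured tetrahedral geometry. → tetrahedral.
For [Ni(PPh₃)₄]²⁺: Triphenylphosphine is neutral; balancing the +2 overall charge requires Ni(II). Ni sits in group 10, so the d-electron count is 10 − 2 = 8. Triphenylphosphine is a strong-field ligand (high in the spectrochemical series). A 3d d⁸ ion with strong-field ligands gains enough CFSE to favour square planar over tetrahedral. → square planar.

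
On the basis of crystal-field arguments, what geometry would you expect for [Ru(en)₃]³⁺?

Summing ligand charges against the +3 overall charge gives an oxidation state of +3 for ruthenium.
Ruthenium is a group-8 element; Ru(III) is therefore d⁵.
Counting donor atoms: 3×ethylenediamine (bidentate) → 6 donors. Coordination number = 6.
Six donors around a single metal centre give an octahedral coordination sphere.

octahedral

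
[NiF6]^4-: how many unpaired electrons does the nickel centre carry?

2

Summing ligand charges against the −4 overall charge gives an oxidation state of +2 for nickel.
Ni sits in group 10, so the d-electron count is 10 − 2 = 8.
In an octahedral field the d⁸ configuration is t₂g⁶e_g² (only one arrangement possible), giving 2 unpaired electrons.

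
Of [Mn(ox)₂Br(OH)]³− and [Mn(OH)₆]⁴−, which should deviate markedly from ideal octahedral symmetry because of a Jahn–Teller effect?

[Mn(ox)₂Br(OH)]³−

[Mn(ox)₂Br(OH)]³−: Summing ligand charges against the −3 overall charge gives an oxidation state of +3 for manganese. Manganese is a group-7 element; Mn(III) is therefore d⁴. Bromide, hydroxide, and oxalate are weak-field ligands for a first-row metal, so the complex is high-spin. The t₂g³e_g¹ (high-spin) configuration has an unevenly filled e_g set; the Jahn–Teller theorem predicts a tetragonal distortion (typically axial elongation) to lift the degeneracy.
[Mn(OH)₆]⁴−: Each hydroxide is −1; balancing the −4 overall charge requires Mn(II). Mn sits in group 7, so the d-electron count is 7 − 2 = 5. Hydroxide is a weak-field ligand for a first-row metal, so the complex is high-spin. The d⁵ configuration leaves the e_g set evenly filled (or empty) — no strong Jahn–Teller driving force.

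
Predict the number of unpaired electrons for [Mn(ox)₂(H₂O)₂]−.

4

Each oxalate is −2; water is neutral; balancing the −1 overall charge requires Mn(III).
Manganese is a group-7 element; Mn(III) is therefore d⁴.
Counting donor atoms: 2×oxalate (bidentate) → 4 donors; 2×water (monodentate) → 2 donors. Coordination number = 6.
The spin state decides the count: Oxalate is a weak-field ligand for a first-row metal, so the complex is high-spin.
An octahedral high-spin d⁴ ion is t₂g³e_g¹, giving 4 unpaired electrons.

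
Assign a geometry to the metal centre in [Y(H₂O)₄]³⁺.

Ligand charges: water is neutral. With an overall charge of +3 the yttrium centre must be in the +3 oxidation state.
Group 3 minus oxidation state 3 gives a d⁰ configuration.
Coordination number: 4.
A d⁰ ion has no crystal-field stabilisation preference between square planar and tetrahedral, so four ligands adopt the sterically favoured tetrahedral geometry.

tetrahedral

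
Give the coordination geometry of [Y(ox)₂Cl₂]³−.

Summing ligand charges against the −3 overall charge gives an oxidation state of +3 for yttrium.
Yttrium is a group-3 element; Y(III) is therefore d⁰.
Counting donor atoms: 2×oxalate (bidentate) → 4 donors; 2×chloride (monodentate) → 2 donors. Coordination number = 6.
Six donors around a single metal centre give an octahedral coordination sphere.

octahedral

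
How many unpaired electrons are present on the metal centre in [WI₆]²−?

2

Each iodide is −1; balancing the −2 overall charge requires W(IV).
W sits in group 6, so the d-electron count is 6 − 4 = 2.
In an octahedral field the d² configuration is t₂g²e_g⁰ (only one arrangement possible), giving 2 unpaired electrons.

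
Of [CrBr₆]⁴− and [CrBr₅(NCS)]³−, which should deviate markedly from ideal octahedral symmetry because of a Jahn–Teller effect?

[CrBr₆]⁴−

[CrBr₆]⁴−: Summing ligand charges against the −4 overall charge gives an oxidation state of +2 for chromium. Chromium is a group-6 element; Cr(II) is therefore d⁴. Bromide is a weak-field ligand for a first-row metal, so the complex is high-spin. The t₂g³e_g¹ (high-spin) configuration has an unevenly filled e_g set; the Jahn–Teller theorem predicts a tetragonal distortion (typically axial elongation) to lift the degeneracy.
[CrBr₅(NCS)]³−: Ligand charges: each bromide is −1; each isothiocyanate is −1. With an overall charge of −3 the chromium centre must be in the +3 oxidation state. Cr sits in group 6, so the d-electron count is 6 − 3 = 3. The d³ configuration leaves the e_g set evenly filled (or empty) — no strong Jahn–Teller driving force.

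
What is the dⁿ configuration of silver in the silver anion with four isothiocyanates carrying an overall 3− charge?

d10

Ligand charges: each isothiocyanate is −1. With an overall charge of −3 the silver centre must be in the +1 oxidation state.
Ag sits in group 11, so the d-electron count is 11 − 1 = 10.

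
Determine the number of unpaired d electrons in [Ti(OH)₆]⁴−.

2 unpaired electrons

Ligand charges: each hydroxide is −1. With an overall charge of −4 the titanium centre must be in the +2 oxidation state.
Ti sits in group 4, so the d-electron count is 4 − 2 = 2.
In an octahedral field the d² configuration is t₂g²e_g⁰ (only one arrangement possible), giving 2 unpaired electrons.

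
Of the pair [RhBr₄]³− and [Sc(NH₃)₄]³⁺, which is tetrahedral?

[Sc(NH₃)₄]³⁺

For [RhBr₄]³−: Summing ligand charges against the −3 overall charge gives an oxidation state of +1 for rhodium. Group 9 minus oxidation state 1 gives a d⁸ configuration. A 4d d⁸ ion has a large crystal-field splitting; square planar leaves the high-energy d_{x²−y²} orbital empty and maximises CFSE. → square planar.
For [Sc(NH₃)₄]³⁺: Ligand charges: ammonia is neutral. With an overall charge of +3 the scandium centre must be in the +3 oxidation state. Scandium is a group-3 element; Sc(III) is therefore d⁰. A d⁰ ion has no crystal-field stabilisation preference between square planar and tetrahedral, so four ligands adopt the sterically favoured tetrahedral geometry. → tetrahedral.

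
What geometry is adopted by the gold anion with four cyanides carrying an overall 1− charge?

Each cyanide is −1; balancing the −1 overall charge requires Au(III).
Group 11 minus oxidation state 3 gives a d⁸ configuration.
With 4 monodentate ligands the coordination number is 4.
A 5d d⁸ ion has a large crystal-field splitting; square planar leaves the high-energy d_{x²−y²} orbital empty and maximises CFSE.

square planar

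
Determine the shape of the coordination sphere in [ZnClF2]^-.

trigonal planar

Ligand charges: each chloride is −1; each fluoride is −1. With an overall charge of −1 the zinc centre must be in the +2 oxidation state.
Group 12 minus oxidation state 2 gives a d¹⁰ configuration.
Coordination number: 3.
Three ligands around a d¹⁰ centre minimise repulsion in a trigonal-planar arrangement.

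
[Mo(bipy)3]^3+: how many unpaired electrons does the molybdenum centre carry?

Summing ligand charges against the +3 overall charge gives an oxidation state of +3 for molybdenum.
Group 6 minus oxidation state 3 gives a d³ configuration.
Counting donor atoms: 3×2,2′-bipyridine (bidentate) → 6 donors. Coordination number = 6.
In an octahedral field the d³ configuration is t₂g³e_g⁰ (only one arrangement possible), giving 3 unpaired electrons.

3 unpaired electrons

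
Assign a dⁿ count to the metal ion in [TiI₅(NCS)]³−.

Ligand charges: each iodide is −1; each isothiocyanate is −1. With an overall charge of −3 the titanium centre must be in the +3 oxidation state.
Ti sits in group 4, so the d-electron count is 4 − 3 = 1.

d¹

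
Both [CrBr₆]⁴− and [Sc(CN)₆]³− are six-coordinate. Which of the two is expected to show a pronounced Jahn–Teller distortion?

[CrBr₆]⁴−: Summing ligand charges against the −4 overall charge gives an oxidation state of +2 for chromium. Cr sits in group 6, so the d-electron count is 6 − 2 = 4. Bromide is a weak-field ligand for a first-row metal, so the complex is high-spin. The t₂g³e_g¹ (high-spin) configuration has an unevenly filled e_g set; the Jahn–Teller theorem predicts a tetragonal distortion (typically axial elongation) to lift the degeneracy.
[Sc(CN)₆]³−: Each cyanide is −1; balancing the −3 overall charge requires Sc(III). Scandium is a group-3 element; Sc(III) is therefore d⁰. The d⁰ configuration leaves the e_g set evenly filled (or empty) — no strong Jahn–Teller driving force.

[CrBr₆]⁴−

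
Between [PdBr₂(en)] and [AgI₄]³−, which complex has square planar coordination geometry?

For [PdBr₂(en)]: Ligand charges: each bromide is −1; ethylenediamine is neutral. With an overall charge of 0 the palladium centre must be in the +2 oxidation state. Pd sits in group 10, so the d-electron count is 10 − 2 = 8. A 4d d⁸ ion has a large crystal-field splitting; square planar leaves the high-energy d_{x²−y²} orbital empty and maximises CFSE. → square planar.
For [AgI₄]³−: Ligand charges: each iodide is −1. With an overall charge of −3 the silver centre must be in the +1 oxidation state. Ag sits in group 11, so the d-electron count is 11 − 1 = 10. A d¹⁰ ion has no crystal-field stabilisation preference between square planar and tetrahedral, so four ligands adopt the sterically favoured tetrahedral geometry. → tetrahedral.

[PdBr₂(en)]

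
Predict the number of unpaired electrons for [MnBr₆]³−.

4 unpaired electrons

Summing ligand charges against the −3 overall charge gives an oxidation state of +3 for manganese.
Group 7 minus oxidation state 3 gives a d⁴ configuration.
The spin state decides the count: Bromide is a weak-field ligand for a first-row metal, so the complex is high-spin.
An octahedral high-spin d⁴ ion is t₂g³e_g¹, giving 4 unpaired electrons.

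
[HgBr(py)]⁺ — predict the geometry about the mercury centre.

Summing ligand charges against the +1 overall charge gives an oxidation state of +2 for mercury.
Group 12 minus oxidation state 2 gives a d¹⁰ configuration.
With 2 monodentate ligands the coordination number is 2.
A d¹⁰ ion with only two ligands adopts a linear arrangement (sp hybridisation; no CFSE preference).

linear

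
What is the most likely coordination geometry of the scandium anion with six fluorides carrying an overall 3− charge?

octahedral

Each fluoride is −1; balancing the −3 overall charge requires Sc(III).
Group 3 minus oxidation state 3 gives a d⁰ configuration.
With 6 monodentate ligands the coordination number is 6.
Six donors around a single metal centre give an octahedral coordination sphere.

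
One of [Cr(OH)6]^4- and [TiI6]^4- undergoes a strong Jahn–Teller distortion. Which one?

[Cr(OH)6]^4-

[Cr(OH)6]^4-: Ligand charges: each hydroxide is −1. With an overall charge of −4 the chromium centre must be in the +2 oxidation state. Group 6 minus oxidation state 2 gives a d⁴ configuration. Hydroxide is a weak-field ligand for a first-row metal, so the complex is high-spin. The t₂g³e_g¹ (high-spin) configuration has an unevenly filled e_g set; the Jahn–Teller theorem predicts a tetragonal distortion (typically axial elongation) to lift the degeneracy.
[TiI6]^4-: Each iodide is −1; balancing the −4 overall charge requires Ti(II). Ti sits in group 4, so the d-electron count is 4 − 2 = 2. The d² configuration leaves the e_g set evenly filled (or empty) — no strong Jahn–Teller driving force.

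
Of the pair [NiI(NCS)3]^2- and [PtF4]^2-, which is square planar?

For [NiI(NCS)3]^2-: Summing ligand charges against the −2 overall charge gives an oxidation state of +2 for nickel. Nickel is a group-10 element; Ni(II) is therefore d⁸. Iodide and isothiocyanate are weak-field ligands. With weak-field ligands the CFSE gain from square planar is small, so a 3d d⁸ ion takes the sterically preferred tetrahedral geometry. → tetrahedral.
For [PtF4]^2-: Each fluoride is −1; balancing the −2 overall charge requires Pt(II). Group 10 minus oxidation state 2 gives a d⁸ configuration. A 5d d⁸ ion has a large crystal-field splitting; square planar leaves the high-energy d_{x²−y²} orbital empty and maximises CFSE. → square planar.

[PtF4]^2-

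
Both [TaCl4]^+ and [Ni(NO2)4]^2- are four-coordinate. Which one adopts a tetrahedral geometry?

For [TaCl4]^+: Ligand charges: each chloride is −1. With an overall charge of +1 the tantalum centre must be in the +5 oxidation state. Group 5 minus oxidation state 5 gives a d⁰ configuration. A d⁰ ion has no crystal-field stabilisation preference between square planar and tetrahedral, so four ligands adopt the sterically favoured tetrahedral geometry. → tetrahedral.
For [Ni(NO2)4]^2-: Each nitro (N-bound nitrite) is −1; balancing the −2 overall charge requires Ni(II). Nickel is a group-10 element; Ni(II) is therefore d⁸. Nitro (N-bound nitrite) is a strong-field ligand (high in the spectrochemical series). A 3d d⁸ ion with strong-field ligands gains enough CFSE to favour square planar over tetrahedral. → square planar.

[TaCl4]^+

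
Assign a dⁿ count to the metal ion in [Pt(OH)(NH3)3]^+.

d⁸

Ligand charges: each hydroxide is −1; ammonia is neutral. With an overall charge of +1 the platinum centre must be in the +2 oxidation state.
Platinum is a group-10 element; Pt(II) is therefore d⁸.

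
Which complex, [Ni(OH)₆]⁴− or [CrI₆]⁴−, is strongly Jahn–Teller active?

[Ni(OH)₆]⁴−: Each hydroxide is −1; balancing the −4 overall charge requires Ni(II). Group 10 minus oxidation state 2 gives a d⁸ configuration. The d⁸ configuration leaves the e_g set evenly filled (or empty) — no strong Jahn–Teller driving force.
[CrI₆]⁴−: Each iodide is −1; balancing the −4 overall charge requires Cr(II). Group 6 minus oxidation state 2 gives a d⁴ configuration. Iodide is a weak-field ligand for a first-row metal, so the complex is high-spin. The t₂g³e_g¹ (high-spin) configuration has an unevenly filled e_g set; the Jahn–Teller theorem predicts a tetragonal distortion (typically axial elongation) to lift the degeneracy.

[CrI₆]⁴−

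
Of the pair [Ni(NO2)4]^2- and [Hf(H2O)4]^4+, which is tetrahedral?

For [Ni(NO2)4]^2-: Summing ligand charges against the −2 overall charge gives an oxidation state of +2 for nickel. Nickel is a group-10 element; Ni(II) is therefore d⁸. Nitro (N-bound nitrite) is a strong-field ligand (high in the spectrochemical series). A 3d d⁸ ion with strong-field ligands gains enough CFSE to favour square planar over tetrahedral. → square planar.
For [Hf(H2O)4]^4+: Summing ligand charges against the +4 overall charge gives an oxidation state of +4 for hafnium. Hf sits in group 4, so the d-electron count is 4 − 4 = 0. A d⁰ ion has no crystal-field stabilisation preference between square planar and tetrahedral, so four ligands adopt the sterically favoured tetrahedral geometry. → tetrahedral.

[Hf(H2O)4]^4+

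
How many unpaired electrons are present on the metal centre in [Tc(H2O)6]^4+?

3

Summing ligand charges against the +4 overall charge gives an oxidation state of +4 for technetium.
Technetium is a group-7 element; Tc(IV) is therefore d³.
In an octahedral field the d³ configuration is t₂g³e_g⁰ (only one arrangement possible), giving 3 unpaired electrons.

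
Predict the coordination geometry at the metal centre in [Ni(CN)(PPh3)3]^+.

Summing ligand charges against the +1 overall charge gives an oxidation state of +2 for nickel.
Group 10 minus oxidation state 2 gives a d⁸ configuration.
With 4 monodentate ligands the coordination number is 4.
Cyanide and triphenylphosphine are strong-field ligands (high in the spectrochemical series).
A 3d d⁸ ion with strong-field ligands gains enough CFSE to favour square planar over tetrahedral.

square planar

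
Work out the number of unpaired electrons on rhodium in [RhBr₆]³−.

Each bromide is −1; balancing the −3 overall charge requires Rh(III).
Rhodium is a group-9 element; Rh(III) is therefore d⁶.
The spin state decides the count: a 4d ion has a large Δₒ and is invariably low-spin.
An octahedral low-spin d⁶ ion is t₂g⁶e_g⁰, giving 0 unpaired electrons.

0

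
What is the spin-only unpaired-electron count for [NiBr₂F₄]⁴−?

2 unpaired electrons

Ligand charges: each bromide is −1; each fluoride is −1. With an overall charge of −4 the nickel centre must be in the +2 oxidation state.
Nickel is a group-10 element; Ni(II) is therefore d⁸.
In an octahedral field the d⁸ configuration is t₂g⁶e_g² (only one arrangement possible), giving 2 unpaired electrons.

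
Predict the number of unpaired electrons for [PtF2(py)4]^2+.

Each fluoride is −1; pyridine is neutral; balancing the +2 overall charge requires Pt(IV).
Pt sits in group 10, so the d-electron count is 10 − 4 = 6.
The spin state decides the count: a 5d ion has a large Δₒ and is invariably low-spin.
An octahedral low-spin d⁶ ion is t₂g⁶e_g⁰, giving 0 unpaired electrons.

0 unpaired electrons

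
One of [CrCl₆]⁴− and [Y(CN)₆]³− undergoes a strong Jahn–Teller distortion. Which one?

[CrCl₆]⁴−: Each chloride is −1; balancing the −4 overall charge requires Cr(II). Chromium is a group-6 element; Cr(II) is therefore d⁴. Chloride is a weak-field ligand for a first-row metal, so the complex is high-spin. The t₂g³e_g¹ (high-spin) configuration has an unevenly filled e_g set; the Jahn–Teller theorem predicts a tetragonal distortion (typically axial elongation) to lift the degeneracy.
[Y(CN)₆]³−: Summing ligand charges against the −3 overall charge gives an oxidation state of +3 for yttrium. Yttrium is a group-3 element; Y(III) is therefore d⁰. The d⁰ configuration leaves the e_g set evenly filled (or empty) — no strong Jahn–Teller driving force.

[CrCl₆]⁴−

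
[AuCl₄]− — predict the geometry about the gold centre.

square planar

Ligand charges: each chloride is −1. With an overall charge of −1 the gold centre must be in the +3 oxidation state.
Group 11 minus oxidation state 3 gives a d⁸ configuration.
Coordination number: 4.
A 5d d⁸ ion has a large crystal-field splitting; square planar leaves the high-energy d_{x²−y²} orbital empty and maximises CFSE.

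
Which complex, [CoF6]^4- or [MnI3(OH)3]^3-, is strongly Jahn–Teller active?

[CoF6]^4-: Summing ligand charges against the −4 overall charge gives an oxidation state of +2 for cobalt. Group 9 minus oxidation state 2 gives a d⁷ configuration. Fluoride is a weak-field ligand for a first-row metal, so the complex is high-spin. The d⁷ configuration leaves the e_g set evenly filled (or empty) — no strong Jahn–Teller driving force.
[MnI3(OH)3]^3-: Ligand charges: each iodide is −1; each hydroxide is −1. With an overall charge of −3 the manganese centre must be in the +3 oxidation state. Manganese is a group-7 element; Mn(III) is therefore d⁴. Hydroxide and iodide are weak-field ligands for a first-row metal, so the complex is high-spin. The t₂g³e_g¹ (high-spin) configuration has an unevenly filled e_g set; the Jahn–Teller theorem predicts a tetragonal distortion (typically axial elongation) to lift the degeneracy.

[MnI3(OH)3]^3-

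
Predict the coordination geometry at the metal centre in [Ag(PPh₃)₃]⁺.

Ligand charges: triphenylphosphine is neutral. With an overall charge of +1 the silver centre must be in the +1 oxidation state.
Group 11 minus oxidation state 1 gives a d¹⁰ configuration.
Coordination number: 3.
Three ligands around a d¹⁰ centre minimise repulsion in a trigonal-planar arrangement.

trigonal planar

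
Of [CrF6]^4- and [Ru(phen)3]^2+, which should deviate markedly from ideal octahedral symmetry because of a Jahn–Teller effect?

[CrF6]^4-: Ligand charges: each fluoride is −1. With an overall charge of −4 the chromium centre must be in the +2 oxidation state. Chromium is a group-6 element; Cr(II) is therefore d⁴. Fluoride is a weak-field ligand for a first-row metal, so the complex is high-spin. The t₂g³e_g¹ (high-spin) configuration has an unevenly filled e_g set; the Jahn–Teller theorem predicts a tetragonal distortion (typically axial elongation) to lift the degeneracy.
[Ru(phen)3]^2+: 1,10-phenanthroline is neutral; balancing the +2 overall charge requires Ru(II). Ru sits in group 8, so the d-electron count is 8 − 2 = 6. A 4d ion has a large Δₒ and is invariably low-spin. The d⁶ configuration leaves the e_g set evenly filled (or empty) — no strong Jahn–Teller driving force.

[CrF6]^4-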